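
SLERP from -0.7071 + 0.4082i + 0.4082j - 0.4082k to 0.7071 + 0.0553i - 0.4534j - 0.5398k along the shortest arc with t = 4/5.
-0.7867 + 0.0525i + 0.4933j + 0.3673k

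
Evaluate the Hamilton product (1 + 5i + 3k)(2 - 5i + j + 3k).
18 + 2i - 29j + 14k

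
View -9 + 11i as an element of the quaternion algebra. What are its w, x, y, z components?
-9 + 11i + 0j + 0k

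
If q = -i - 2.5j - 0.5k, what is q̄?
i + 2.5j + 0.5k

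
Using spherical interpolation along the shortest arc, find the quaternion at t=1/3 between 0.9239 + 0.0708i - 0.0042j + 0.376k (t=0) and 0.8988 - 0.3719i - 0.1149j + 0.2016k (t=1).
0.9409 - 0.0803i - 0.0426j + 0.3262k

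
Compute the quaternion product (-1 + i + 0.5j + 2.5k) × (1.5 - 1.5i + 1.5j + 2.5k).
-7 + 0.5i - 7j + 3.5k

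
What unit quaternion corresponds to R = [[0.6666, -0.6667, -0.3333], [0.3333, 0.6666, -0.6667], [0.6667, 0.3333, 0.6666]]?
0.866 + 0.2887i - 0.2887j + 0.2887k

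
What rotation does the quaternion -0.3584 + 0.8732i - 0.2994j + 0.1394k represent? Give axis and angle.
axis = (0.9353, -0.3207, 0.1493), θ = 222°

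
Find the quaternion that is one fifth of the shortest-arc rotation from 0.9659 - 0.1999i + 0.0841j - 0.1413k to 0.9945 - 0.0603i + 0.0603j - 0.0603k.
0.9738 - 0.1723i + 0.0795j - 0.1253k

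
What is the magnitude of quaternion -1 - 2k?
√5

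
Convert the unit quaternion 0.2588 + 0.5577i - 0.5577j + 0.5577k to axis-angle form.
axis = (√3/3, -√3/3, √3/3), θ = 5π/6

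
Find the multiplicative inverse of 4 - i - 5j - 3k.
0.0784 + 0.0196i + 0.098j + 0.0588k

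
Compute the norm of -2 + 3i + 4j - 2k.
√33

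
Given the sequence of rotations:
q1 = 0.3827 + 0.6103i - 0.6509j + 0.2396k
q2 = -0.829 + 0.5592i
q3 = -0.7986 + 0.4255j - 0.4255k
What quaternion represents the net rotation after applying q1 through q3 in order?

q2 · q1 = -0.6585 - 0.2919i + 0.4056j - 0.5626k
q3 · q2 · q1 = 0.1139 + 0.1663i - 0.4799j + 0.8537k
0.1139 + 0.1663i - 0.4799j + 0.8537k


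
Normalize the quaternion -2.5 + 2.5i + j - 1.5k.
-0.6299 + 0.6299i + 0.252j - 0.378k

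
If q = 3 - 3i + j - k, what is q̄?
3 + 3i - j + k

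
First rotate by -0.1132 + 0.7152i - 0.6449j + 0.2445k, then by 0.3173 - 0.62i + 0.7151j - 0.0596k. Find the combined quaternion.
0.8832 + 0.4335i - 0.1766j - 0.0273k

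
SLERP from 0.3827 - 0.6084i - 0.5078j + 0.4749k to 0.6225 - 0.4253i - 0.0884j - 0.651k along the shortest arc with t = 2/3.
0.6671 - 0.6094i - 0.2956j - 0.3101k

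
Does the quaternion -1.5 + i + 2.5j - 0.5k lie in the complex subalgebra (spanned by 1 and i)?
No. The quaternion -1.5 + i + 2.5j - 0.5k has j-coefficient y = 2.5 and k-coefficient z = -0.5, not both zero, so it does not lie in the complex subalgebra spanned by 1 and i.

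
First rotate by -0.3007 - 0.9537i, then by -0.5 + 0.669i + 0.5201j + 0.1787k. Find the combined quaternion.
0.7884 + 0.2757i - 0.3268j + 0.4423k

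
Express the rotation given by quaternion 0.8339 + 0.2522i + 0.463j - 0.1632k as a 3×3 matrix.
[[0.518, 0.5057, 0.6899], [-0.0386, 0.8195, -0.5717], [-0.8545, 0.2695, 0.4441]]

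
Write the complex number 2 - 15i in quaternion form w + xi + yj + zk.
2 - 15i + 0j + 0k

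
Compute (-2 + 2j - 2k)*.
-2 - 2j + 2k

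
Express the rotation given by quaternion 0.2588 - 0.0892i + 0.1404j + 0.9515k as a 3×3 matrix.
[[-0.8501, -0.5175, -0.0971], [0.4674, -0.8266, 0.3134], [-0.2424, 0.221, 0.9447]]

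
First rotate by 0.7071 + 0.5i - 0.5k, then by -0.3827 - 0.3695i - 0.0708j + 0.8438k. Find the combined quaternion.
0.336 - 0.4172i + 0.1871j + 0.8234k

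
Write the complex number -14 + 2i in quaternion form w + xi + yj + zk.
-14 + 2i + 0j + 0k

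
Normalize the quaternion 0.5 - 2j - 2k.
0.1741 - 0.6963j - 0.6963k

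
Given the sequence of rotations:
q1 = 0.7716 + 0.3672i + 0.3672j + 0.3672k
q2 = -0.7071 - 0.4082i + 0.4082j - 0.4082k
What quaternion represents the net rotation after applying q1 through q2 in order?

q2 · q1 = -0.3957 - 0.2748i + 0.0553j - 0.8744k
-0.3957 - 0.2748i + 0.0553j - 0.8744k


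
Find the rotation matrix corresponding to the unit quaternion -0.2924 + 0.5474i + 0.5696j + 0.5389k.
[[-0.2297, 0.9387, 0.2569], [0.3084, -0.1801, 0.934], [0.9231, 0.2938, -0.2482]]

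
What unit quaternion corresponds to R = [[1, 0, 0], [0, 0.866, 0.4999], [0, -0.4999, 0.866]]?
0.9659 - 0.2588i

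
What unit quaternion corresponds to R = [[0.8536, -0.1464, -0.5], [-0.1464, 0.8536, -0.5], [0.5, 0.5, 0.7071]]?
0.9239 + 0.2706i - 0.2706j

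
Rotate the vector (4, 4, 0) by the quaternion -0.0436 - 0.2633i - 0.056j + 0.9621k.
(-2.977, -4.177, -2.385)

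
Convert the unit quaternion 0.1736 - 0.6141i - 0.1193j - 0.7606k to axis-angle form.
axis = (-0.6236, -0.1211, -0.7723), θ = 160°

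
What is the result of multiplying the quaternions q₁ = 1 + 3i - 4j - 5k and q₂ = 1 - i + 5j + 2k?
34 + 19i + 8k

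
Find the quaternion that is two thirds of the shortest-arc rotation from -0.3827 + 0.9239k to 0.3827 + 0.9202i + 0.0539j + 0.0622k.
-0.5029 - 0.7713i - 0.0452j + 0.3876k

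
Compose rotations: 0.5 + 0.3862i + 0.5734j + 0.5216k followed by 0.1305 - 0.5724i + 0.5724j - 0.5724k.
0.2567 + 0.391i + 0.4385j - 0.7674k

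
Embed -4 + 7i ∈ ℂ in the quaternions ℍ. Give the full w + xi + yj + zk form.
-4 + 7i + 0j + 0k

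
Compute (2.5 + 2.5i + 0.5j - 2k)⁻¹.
0.1493 - 0.1493i - 0.0299j + 0.1194k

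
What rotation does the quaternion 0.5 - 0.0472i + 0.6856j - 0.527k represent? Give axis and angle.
axis = (-0.0545, 0.7917, -0.6085), θ = 2π/3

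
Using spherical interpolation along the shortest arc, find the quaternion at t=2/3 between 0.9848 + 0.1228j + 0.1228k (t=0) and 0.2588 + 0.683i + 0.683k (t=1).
0.6162 + 0.5292i + 0.0518j + 0.581k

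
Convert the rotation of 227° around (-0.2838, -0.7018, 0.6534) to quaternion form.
-0.3987 - 0.2603i - 0.6436j + 0.5992k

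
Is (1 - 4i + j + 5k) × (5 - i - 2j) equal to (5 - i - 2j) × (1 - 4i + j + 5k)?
No: pq = 3 - 11i - 2j + 34k ≠ 3 - 31i + 8j + 16k = qp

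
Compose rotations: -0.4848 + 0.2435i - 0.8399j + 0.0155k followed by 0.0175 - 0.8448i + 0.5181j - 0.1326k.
0.6344 + 0.3105i - 0.2851j + 0.6479k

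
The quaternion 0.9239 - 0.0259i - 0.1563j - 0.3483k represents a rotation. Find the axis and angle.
axis = (-0.0677, -0.4085, -0.9103), θ = π/4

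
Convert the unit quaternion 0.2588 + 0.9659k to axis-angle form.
axis = (0, 0, 1), θ = 5π/6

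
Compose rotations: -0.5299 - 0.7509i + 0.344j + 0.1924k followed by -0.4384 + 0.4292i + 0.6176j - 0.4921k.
0.4368 + 0.3899i - 0.1911j + 0.7878k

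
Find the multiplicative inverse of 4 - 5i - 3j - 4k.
0.0606 + 0.0758i + 0.0455j + 0.0606k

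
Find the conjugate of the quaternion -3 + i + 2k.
-3 - i - 2k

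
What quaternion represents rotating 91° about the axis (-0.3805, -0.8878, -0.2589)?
0.7009 - 0.2714i - 0.6332j - 0.1847k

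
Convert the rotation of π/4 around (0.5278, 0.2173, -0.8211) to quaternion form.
0.9239 + 0.202i + 0.0832j - 0.3142k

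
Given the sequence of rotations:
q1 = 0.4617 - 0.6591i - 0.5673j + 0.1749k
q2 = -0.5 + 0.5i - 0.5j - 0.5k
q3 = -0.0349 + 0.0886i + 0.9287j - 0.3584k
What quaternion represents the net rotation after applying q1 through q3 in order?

q2 · q1 = -0.0975 + 0.1893i + 0.2949j - 0.9315k
q3 · q2 · q1 = -0.6211 - 0.7746i - 0.0862j - 0.0822k
-0.6211 - 0.7746i - 0.0862j - 0.0822k


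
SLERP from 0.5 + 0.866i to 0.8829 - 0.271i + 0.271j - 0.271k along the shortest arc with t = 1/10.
0.6036 + 0.7955i + 0.0376j - 0.0376k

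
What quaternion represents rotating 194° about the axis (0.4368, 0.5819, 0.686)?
-0.1219 + 0.4335i + 0.5776j + 0.6809k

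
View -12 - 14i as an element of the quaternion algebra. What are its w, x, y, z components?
-12 - 14i + 0j + 0k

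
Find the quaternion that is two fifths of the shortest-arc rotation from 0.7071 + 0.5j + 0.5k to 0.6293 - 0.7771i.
0.7895 - 0.3726i + 0.3449j + 0.3449k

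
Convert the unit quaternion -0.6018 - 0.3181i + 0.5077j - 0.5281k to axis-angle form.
axis = (-0.3983, 0.6357, -0.6612), θ = 254°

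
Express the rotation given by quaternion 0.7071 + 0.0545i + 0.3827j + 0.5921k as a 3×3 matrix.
[[0.0059, -0.7956, 0.6058], [0.8791, 0.2929, 0.3761], [-0.4767, 0.5303, 0.7011]]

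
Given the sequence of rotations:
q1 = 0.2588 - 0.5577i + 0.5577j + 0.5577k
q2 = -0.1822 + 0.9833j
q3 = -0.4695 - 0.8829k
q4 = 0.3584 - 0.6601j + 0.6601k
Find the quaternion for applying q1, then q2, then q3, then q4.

q2 · q1 = -0.5955 + 0.65i + 0.1529j + 0.4468k
q3 · q2 · q1 = 0.6741 - 0.1702i - 0.6457j + 0.316k
q4 · q3 · q2 · q1 = -0.3932 + 0.1566i - 0.7887j + 0.4459k
-0.3932 + 0.1566i - 0.7887j + 0.4459k


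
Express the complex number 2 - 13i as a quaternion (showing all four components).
2 - 13i + 0j + 0k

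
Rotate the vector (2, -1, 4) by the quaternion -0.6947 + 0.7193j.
(-4.067, -1, 1.86)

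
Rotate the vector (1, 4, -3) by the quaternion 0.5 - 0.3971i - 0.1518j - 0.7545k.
(1.973, -4.328, -1.837)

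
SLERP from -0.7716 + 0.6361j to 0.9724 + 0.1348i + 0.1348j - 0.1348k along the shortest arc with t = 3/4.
-0.986 - 0.1067i + 0.0716j + 0.1067k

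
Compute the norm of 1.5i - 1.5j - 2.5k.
3.279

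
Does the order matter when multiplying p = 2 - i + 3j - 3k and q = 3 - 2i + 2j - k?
Yes: pq = -5 - 4i + 18j - 7k ≠ -5 - 10i + 8j - 15k = qp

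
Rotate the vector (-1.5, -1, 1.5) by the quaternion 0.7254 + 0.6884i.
(-1.5, -1.55, -0.92)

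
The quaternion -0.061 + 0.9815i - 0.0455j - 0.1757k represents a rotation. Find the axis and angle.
axis = (0.9833, -0.0456, -0.176), θ = 187°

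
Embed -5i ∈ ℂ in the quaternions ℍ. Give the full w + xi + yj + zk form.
0 - 5i + 0j + 0k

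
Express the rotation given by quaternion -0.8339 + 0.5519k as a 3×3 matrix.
[[0.3908, 0.9205, 0], [-0.9205, 0.3908, 0], [0, 0, 1]]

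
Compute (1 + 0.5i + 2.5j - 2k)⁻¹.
0.087 - 0.0435i - 0.2174j + 0.1739k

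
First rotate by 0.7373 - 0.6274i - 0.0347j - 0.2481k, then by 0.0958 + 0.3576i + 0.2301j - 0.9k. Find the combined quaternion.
0.0797 + 0.1152i + 0.8197j - 0.5554k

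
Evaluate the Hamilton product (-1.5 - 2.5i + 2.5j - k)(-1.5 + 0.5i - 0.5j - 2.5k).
2.25 - 3.75i - 9.75j + 5.25k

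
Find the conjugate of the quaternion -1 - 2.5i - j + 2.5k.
-1 + 2.5i + j - 2.5k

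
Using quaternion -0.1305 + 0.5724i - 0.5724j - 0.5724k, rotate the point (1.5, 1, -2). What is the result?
(-0.259, -2.679, -0.08)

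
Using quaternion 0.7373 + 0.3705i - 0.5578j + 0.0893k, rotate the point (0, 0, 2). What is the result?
(-1.513, -1.292, 0.206)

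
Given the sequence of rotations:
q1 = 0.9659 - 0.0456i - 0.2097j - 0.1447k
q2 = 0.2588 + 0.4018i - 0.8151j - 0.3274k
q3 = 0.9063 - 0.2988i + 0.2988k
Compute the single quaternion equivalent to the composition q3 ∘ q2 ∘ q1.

q2 · q1 = 0.05 + 0.4256i - 0.7685j - 0.4751k
q3 · q2 · q1 = 0.3144 + 0.6004i - 0.7113j - 0.186k
0.3144 + 0.6004i - 0.7113j - 0.186k


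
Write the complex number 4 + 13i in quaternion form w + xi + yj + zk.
4 + 13i + 0j + 0k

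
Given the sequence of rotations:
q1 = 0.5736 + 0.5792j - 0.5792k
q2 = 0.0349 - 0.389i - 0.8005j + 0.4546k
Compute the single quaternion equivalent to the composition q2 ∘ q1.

q2 · q1 = 0.747 - 0.0228i - 0.6643j + 0.0152k
0.747 - 0.0228i - 0.6643j + 0.0152k


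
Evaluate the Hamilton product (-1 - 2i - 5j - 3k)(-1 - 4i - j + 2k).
-6 - 7i + 22j - 17k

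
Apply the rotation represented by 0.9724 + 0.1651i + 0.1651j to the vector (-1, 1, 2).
(-0.249, 0.249, 2.424)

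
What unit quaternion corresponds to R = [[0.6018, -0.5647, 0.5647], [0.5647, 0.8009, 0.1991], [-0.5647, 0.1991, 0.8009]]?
0.8949 + 0.3155j + 0.3155k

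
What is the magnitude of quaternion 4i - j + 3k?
√26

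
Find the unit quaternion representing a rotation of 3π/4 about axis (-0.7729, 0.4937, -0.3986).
0.3827 - 0.7141i + 0.4561j - 0.3683k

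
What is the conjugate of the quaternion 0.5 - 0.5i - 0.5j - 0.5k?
0.5 + 0.5i + 0.5j + 0.5k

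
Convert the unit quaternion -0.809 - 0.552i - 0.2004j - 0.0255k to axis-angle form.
axis = (-0.9391, -0.3409, -0.0434), θ = 288°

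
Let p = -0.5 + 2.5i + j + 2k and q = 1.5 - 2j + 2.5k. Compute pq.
-3.75 + 10.25i - 3.75j - 3.25k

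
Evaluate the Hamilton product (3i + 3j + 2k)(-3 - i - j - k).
8 - 10i - 8j - 6k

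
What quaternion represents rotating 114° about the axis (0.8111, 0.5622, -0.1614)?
0.5446 + 0.6802i + 0.4715j - 0.1354k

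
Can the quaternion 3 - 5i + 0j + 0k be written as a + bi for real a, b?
Yes. The quaternion 3 - 5i has j- and k-coefficients y = z = 0, so it lies in the complex subalgebra spanned by 1 and i.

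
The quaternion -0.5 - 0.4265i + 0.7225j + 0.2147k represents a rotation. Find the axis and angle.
axis = (-0.4925, 0.8343, 0.2479), θ = 4π/3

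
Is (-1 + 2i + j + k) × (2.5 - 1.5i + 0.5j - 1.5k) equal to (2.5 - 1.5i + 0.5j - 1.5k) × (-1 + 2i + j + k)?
No: pq = 1.5 + 4.5i + 3.5j + 6.5k ≠ 1.5 + 8.5i + 0.5j + 1.5k = qp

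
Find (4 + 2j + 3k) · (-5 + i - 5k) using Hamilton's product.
-5 - 6i - 7j - 37k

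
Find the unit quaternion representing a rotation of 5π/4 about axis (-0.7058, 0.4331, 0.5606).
-0.3827 - 0.6521i + 0.4001j + 0.5179k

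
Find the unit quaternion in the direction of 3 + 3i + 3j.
0.5774 + 0.5774i + 0.5774j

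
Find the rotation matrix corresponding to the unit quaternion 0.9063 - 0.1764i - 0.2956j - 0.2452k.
[[0.705, 0.5487, -0.4493], [-0.3402, 0.8175, 0.4647], [0.6223, -0.1748, 0.763]]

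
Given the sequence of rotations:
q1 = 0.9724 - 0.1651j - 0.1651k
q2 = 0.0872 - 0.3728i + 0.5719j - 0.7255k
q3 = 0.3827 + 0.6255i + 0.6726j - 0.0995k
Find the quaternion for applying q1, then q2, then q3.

q2 · q1 = 0.0594 - 0.5767i + 0.4802j - 0.6583k
q3 · q2 · q1 = -0.005 - 0.5785i + 0.6929j + 0.4304k
-0.005 - 0.5785i + 0.6929j + 0.4304k


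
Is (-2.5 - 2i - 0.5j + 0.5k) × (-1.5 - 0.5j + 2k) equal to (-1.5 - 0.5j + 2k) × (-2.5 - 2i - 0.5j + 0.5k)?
No: pq = 2.5 + 2.25i + 6j - 4.75k ≠ 2.5 + 3.75i - 2j - 6.75k = qp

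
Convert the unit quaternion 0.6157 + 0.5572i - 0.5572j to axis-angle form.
axis = (√2/2, -√2/2, 0), θ = 104°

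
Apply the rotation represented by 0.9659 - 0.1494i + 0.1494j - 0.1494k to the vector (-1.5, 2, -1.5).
(-1.378, 1.955, -1.667)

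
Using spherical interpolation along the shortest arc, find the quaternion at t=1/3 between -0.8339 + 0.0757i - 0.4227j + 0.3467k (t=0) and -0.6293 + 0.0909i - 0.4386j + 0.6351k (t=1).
-0.7763 + 0.0819i - 0.4341j + 0.4496k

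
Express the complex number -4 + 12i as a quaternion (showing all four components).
-4 + 12i + 0j + 0k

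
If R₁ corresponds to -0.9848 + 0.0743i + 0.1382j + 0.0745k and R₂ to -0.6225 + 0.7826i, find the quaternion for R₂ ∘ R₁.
0.5549 - 0.817i - 0.1443j + 0.0618k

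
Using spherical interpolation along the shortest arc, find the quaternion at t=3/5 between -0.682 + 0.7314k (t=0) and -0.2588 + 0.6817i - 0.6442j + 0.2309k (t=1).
-0.5243 + 0.4849i - 0.4582j + 0.5291k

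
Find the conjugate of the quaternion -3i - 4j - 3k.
3i + 4j + 3k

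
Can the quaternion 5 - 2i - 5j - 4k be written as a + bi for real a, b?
No. The quaternion 5 - 2i - 5j - 4k has j-coefficient y = -5 and k-coefficient z = -4, not both zero, so it does not lie in the complex subalgebra spanned by 1 and i.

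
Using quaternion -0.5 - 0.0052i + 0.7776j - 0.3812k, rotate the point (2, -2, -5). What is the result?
(3.647, 2.318, 3.785)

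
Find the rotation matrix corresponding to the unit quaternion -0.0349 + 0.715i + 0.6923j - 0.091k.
[[0.0249, 0.9836, -0.1785], [0.9963, -0.039, -0.0761], [-0.0818, -0.1759, -0.981]]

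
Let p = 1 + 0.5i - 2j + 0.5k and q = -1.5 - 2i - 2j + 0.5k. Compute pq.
-4.75 - 2.75i - 0.25j - 5.25k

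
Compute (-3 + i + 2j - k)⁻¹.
-0.2 - 0.0667i - 0.1333j + 0.0667k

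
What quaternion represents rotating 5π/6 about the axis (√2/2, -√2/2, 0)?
0.2588 + 0.683i - 0.683j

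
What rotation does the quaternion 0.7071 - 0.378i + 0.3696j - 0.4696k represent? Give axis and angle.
axis = (-0.5346, 0.5227, -0.6641), θ = π/2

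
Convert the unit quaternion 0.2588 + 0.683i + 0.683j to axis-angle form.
axis = (√2/2, √2/2, 0), θ = 5π/6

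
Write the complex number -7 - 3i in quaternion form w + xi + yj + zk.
-7 - 3i + 0j + 0k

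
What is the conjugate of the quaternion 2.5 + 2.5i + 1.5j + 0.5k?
2.5 - 2.5i - 1.5j - 0.5k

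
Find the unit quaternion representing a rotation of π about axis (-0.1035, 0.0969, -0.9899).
-0.1035i + 0.0969j - 0.9899k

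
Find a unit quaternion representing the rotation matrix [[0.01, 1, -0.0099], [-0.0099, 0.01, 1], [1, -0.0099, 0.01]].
0.5074 - 0.4975i - 0.4975j - 0.4975k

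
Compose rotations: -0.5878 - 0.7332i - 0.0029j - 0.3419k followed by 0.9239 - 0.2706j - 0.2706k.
-0.6364 - 0.5857i + 0.3548j - 0.3552k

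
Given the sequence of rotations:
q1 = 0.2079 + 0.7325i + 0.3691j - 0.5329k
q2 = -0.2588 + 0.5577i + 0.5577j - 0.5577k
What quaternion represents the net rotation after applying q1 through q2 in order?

q2 · q1 = -0.9654 - 0.165i - 0.0909j - 0.1807k
-0.9654 - 0.165i - 0.0909j - 0.1807k


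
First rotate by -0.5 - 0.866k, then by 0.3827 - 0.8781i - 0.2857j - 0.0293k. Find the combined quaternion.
-0.2167 + 0.6865i - 0.6176j - 0.3168k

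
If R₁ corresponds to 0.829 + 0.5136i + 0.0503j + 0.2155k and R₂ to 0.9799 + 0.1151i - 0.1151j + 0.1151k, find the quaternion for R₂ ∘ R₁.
0.7342 + 0.5681i - 0.0118j + 0.3715k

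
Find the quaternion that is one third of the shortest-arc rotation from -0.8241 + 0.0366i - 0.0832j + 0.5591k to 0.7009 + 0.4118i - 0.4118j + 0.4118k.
-0.9472 - 0.1483i + 0.1118j + 0.2613k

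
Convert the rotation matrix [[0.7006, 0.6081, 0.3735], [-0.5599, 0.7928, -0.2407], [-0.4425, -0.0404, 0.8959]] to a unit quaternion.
0.9205 + 0.0544i + 0.2216j - 0.3172k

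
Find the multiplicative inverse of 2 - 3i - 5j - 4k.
0.037 + 0.0556i + 0.0926j + 0.0741k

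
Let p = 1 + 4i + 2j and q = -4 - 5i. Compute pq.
16 - 21i - 8j + 10k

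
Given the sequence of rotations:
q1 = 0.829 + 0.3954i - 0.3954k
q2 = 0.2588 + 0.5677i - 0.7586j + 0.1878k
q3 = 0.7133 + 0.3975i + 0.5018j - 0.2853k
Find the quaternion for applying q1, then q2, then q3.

q2 · q1 = 0.0643 + 0.8729i - 0.3302j + 0.3533k
q3 · q2 · q1 = -0.0346 + 0.7313i - 0.5927j - 0.3356k
-0.0346 + 0.7313i - 0.5927j - 0.3356k


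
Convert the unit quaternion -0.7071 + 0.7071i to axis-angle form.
axis = (1, 0, 0), θ = 3π/2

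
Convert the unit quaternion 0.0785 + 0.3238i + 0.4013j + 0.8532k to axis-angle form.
axis = (0.3248, 0.4025, 0.8558), θ = 171°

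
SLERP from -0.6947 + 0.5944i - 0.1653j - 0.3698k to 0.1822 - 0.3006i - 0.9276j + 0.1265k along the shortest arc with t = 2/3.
-0.4599 + 0.5105i + 0.6751j - 0.2687k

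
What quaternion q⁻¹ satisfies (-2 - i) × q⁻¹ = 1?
-0.4 + 0.2i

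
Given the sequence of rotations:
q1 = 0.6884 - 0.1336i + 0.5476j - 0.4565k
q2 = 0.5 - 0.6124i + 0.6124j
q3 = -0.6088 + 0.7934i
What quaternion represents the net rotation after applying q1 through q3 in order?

q2 · q1 = -0.073 - 0.7679i + 0.4158j - 0.4818k
q3 · q2 · q1 = 0.6537 + 0.4096i + 0.1291j + 0.6232k
0.6537 + 0.4096i + 0.1291j + 0.6232k


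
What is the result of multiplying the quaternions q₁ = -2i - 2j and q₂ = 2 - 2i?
-4 - 4i - 4j - 4k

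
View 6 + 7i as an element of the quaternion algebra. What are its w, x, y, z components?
6 + 7i + 0j + 0k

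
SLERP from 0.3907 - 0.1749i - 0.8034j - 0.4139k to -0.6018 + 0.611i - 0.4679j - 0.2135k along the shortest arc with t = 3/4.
-0.3971 + 0.4823i - 0.7039j - 0.3381k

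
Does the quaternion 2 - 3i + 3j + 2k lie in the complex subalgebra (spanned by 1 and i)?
No. The quaternion 2 - 3i + 3j + 2k has j-coefficient y = 3 and k-coefficient z = 2, not both zero, so it does not lie in the complex subalgebra spanned by 1 and i.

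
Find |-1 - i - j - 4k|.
√19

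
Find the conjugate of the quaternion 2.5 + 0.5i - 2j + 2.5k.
2.5 - 0.5i + 2j - 2.5k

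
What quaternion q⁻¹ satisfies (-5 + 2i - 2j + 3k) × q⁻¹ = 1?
-0.119 - 0.0476i + 0.0476j - 0.0714k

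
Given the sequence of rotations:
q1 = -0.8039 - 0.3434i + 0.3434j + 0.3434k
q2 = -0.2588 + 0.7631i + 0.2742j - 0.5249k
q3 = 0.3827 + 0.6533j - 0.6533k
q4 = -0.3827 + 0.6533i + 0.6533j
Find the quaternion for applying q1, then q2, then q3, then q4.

q2 · q1 = 0.5562 - 0.2502i - 0.3911j + 0.6893k
q3 · q2 · q1 = 0.9187 + 0.0991i + 0.3771j + 0.0639k
q4 · q3 · q2 · q1 = -0.6627 + 0.604i + 0.4141j + 0.1572k
-0.6627 + 0.604i + 0.4141j + 0.1572k


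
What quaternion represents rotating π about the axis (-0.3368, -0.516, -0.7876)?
-0.3368i - 0.516j - 0.7876k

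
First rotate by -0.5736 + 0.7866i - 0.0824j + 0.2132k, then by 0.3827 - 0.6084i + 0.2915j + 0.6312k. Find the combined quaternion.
0.1485 + 0.7642i + 0.4275j - 0.4596k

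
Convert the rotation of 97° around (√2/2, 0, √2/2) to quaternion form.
0.6626 + 0.5296i + 0.5296k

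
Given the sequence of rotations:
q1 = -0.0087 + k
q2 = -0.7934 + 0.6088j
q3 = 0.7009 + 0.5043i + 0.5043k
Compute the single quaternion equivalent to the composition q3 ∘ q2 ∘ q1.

q2 · q1 = 0.0069 + 0.6088i - 0.0053j - 0.7934k
q3 · q2 · q1 = 0.0979 + 0.4329i + 0.7034j - 0.5553k
0.0979 + 0.4329i + 0.7034j - 0.5553k


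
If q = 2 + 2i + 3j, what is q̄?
2 - 2i - 3j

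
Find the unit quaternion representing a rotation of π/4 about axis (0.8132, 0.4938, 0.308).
0.9239 + 0.3112i + 0.189j + 0.1179k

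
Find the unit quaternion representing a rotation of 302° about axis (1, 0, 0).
-0.8746 + 0.4848i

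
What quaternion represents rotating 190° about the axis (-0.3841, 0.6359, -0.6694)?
-0.0872 - 0.3826i + 0.6335j - 0.6669k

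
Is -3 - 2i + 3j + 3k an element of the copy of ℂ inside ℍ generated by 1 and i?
No. The quaternion -3 - 2i + 3j + 3k has j-coefficient y = 3 and k-coefficient z = 3, not both zero, so it does not lie in the complex subalgebra spanned by 1 and i.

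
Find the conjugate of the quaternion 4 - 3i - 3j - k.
4 + 3i + 3j + k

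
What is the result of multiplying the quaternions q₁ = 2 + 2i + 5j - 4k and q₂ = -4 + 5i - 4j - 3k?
-10 - 29i - 42j - 23k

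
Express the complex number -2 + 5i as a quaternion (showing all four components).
-2 + 5i + 0j + 0k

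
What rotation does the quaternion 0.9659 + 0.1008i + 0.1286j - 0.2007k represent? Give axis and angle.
axis = (0.3895, 0.4969, -0.7755), θ = π/6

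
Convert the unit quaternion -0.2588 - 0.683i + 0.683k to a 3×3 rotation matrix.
[[0.067, 0.3535, -0.933], [-0.3535, -0.866, -0.3535], [-0.933, 0.3535, 0.067]]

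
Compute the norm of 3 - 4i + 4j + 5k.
√66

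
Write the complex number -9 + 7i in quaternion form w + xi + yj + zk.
-9 + 7i + 0j + 0k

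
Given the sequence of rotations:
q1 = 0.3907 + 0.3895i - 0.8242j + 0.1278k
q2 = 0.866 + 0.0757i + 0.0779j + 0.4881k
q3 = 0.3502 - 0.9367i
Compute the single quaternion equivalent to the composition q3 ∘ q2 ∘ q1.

q2 · q1 = 0.3107 + 0.7791i - 0.5029j + 0.2086k
q3 · q2 · q1 = 0.8386 - 0.0182i + 0.0193j + 0.5441k
0.8386 - 0.0182i + 0.0193j + 0.5441k


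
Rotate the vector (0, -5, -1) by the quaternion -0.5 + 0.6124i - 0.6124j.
(3.138, -1.862, 3.562)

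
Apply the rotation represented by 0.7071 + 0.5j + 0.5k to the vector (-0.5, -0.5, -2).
(-1.061, -1.604, -0.896)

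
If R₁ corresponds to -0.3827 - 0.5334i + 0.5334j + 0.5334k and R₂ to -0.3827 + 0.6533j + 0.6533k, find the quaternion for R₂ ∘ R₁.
-0.5505 + 0.2041i - 0.8026j - 0.1057k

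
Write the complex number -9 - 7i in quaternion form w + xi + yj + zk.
-9 - 7i + 0j + 0k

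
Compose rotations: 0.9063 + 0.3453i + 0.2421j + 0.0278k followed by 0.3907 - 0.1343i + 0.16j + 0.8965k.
0.3368 - 0.1994i + 0.5529j + 0.7356k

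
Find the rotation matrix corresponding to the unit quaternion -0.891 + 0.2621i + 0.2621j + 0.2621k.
[[0.7252, 0.6045, -0.3297], [-0.3297, 0.7252, 0.6045], [0.6045, -0.3297, 0.7252]]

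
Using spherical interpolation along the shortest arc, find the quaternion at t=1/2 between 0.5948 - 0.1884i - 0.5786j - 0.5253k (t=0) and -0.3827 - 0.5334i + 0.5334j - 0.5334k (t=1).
0.643 + 0.2269i - 0.7315j + 0.0053k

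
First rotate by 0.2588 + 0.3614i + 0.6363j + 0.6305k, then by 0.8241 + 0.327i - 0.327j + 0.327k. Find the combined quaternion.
0.097 - 0.0318i + 0.3518j + 0.9305k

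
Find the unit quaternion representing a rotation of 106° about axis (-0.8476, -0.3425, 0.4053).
0.6018 - 0.6769i - 0.2735j + 0.3237k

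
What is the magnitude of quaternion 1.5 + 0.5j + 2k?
2.55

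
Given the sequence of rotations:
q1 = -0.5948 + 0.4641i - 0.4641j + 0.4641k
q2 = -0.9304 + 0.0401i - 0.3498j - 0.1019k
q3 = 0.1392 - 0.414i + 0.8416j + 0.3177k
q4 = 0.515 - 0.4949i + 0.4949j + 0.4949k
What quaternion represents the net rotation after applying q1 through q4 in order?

q2 · q1 = 0.4197 - 0.6653i + 0.574j - 0.2275k
q3 · q2 · q1 = -0.6278 - 0.6402i + 0.1276j + 0.424k
q4 · q3 · q2 · q1 = -0.9131 + 0.1277i - 0.352j + 0.1613k
-0.9131 + 0.1277i - 0.352j + 0.1613k


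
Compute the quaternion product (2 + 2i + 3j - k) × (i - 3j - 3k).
4 - 10i - j - 15k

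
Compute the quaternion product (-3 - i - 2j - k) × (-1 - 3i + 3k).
3 + 4i + 8j - 14k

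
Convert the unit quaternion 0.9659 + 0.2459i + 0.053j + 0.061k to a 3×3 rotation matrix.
[[0.9869, -0.0918, 0.1324], [0.1439, 0.8716, -0.4686], [-0.0724, 0.4815, 0.8734]]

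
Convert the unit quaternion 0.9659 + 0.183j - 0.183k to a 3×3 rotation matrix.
[[0.866, 0.3535, 0.3535], [-0.3535, 0.933, -0.067], [-0.3535, -0.067, 0.933]]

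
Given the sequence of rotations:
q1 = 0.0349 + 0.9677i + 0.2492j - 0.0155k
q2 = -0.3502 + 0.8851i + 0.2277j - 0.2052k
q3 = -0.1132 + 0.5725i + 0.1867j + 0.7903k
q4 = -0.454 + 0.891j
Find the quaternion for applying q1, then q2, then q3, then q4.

q2 · q1 = -0.9287 - 0.2604i - 0.2642j - 0.0015k
q3 · q2 · q1 = 0.3047 - 0.2937i - 0.3484j - 0.8364k
q4 · q3 · q2 · q1 = 0.1721 - 0.6119i + 0.4297j + 0.6414k
0.1721 - 0.6119i + 0.4297j + 0.6414k


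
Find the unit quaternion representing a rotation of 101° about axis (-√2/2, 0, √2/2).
0.6361 - 0.5456i + 0.5456k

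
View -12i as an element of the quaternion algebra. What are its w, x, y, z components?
0 - 12i + 0j + 0k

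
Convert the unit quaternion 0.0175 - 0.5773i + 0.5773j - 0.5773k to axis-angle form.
axis = (-√3/3, √3/3, -√3/3), θ = 178°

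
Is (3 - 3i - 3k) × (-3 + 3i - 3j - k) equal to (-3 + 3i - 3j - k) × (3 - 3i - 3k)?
No: pq = -3 + 9i - 21j + 15k ≠ -3 + 27i + 3j - 3k = qp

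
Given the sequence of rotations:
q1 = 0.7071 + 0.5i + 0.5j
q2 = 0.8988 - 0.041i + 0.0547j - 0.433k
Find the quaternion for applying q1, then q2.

q2 · q1 = 0.6287 + 0.6369i + 0.2716j - 0.354k
0.6287 + 0.6369i + 0.2716j - 0.354k


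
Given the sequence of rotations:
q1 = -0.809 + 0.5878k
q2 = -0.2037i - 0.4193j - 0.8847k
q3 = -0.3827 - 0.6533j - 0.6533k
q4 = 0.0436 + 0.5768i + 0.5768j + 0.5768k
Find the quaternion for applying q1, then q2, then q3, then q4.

q2 · q1 = 0.52 - 0.0817i + 0.4589j + 0.7157k
q3 · q2 · q1 = 0.5684 - 0.1365i - 0.462j - 0.667k
q4 · q3 · q2 · q1 = 0.7547 + 0.2037i + 0.6137j + 0.111k
0.7547 + 0.2037i + 0.6137j + 0.111k


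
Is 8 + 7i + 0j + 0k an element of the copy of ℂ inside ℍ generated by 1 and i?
Yes. The quaternion 8 + 7i has j- and k-coefficients y = z = 0, so it lies in the complex subalgebra spanned by 1 and i.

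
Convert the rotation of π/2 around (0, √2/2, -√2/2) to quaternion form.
0.7071 + 0.5j - 0.5k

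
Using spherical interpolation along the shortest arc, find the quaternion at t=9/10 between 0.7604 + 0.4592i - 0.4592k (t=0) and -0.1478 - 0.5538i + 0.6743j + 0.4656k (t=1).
0.2258 + 0.5674i - 0.6256j - 0.4855k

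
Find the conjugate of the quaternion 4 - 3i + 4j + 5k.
4 + 3i - 4j - 5k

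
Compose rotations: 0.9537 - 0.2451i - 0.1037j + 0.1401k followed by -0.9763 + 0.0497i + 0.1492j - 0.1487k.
-0.8826 + 0.2922i + 0.273j - 0.2472k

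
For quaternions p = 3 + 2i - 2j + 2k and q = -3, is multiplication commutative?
Yes: pq = qp = -9 - 6i + 6j - 6k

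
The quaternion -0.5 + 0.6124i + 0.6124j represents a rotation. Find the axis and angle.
axis = (√2/2, √2/2, 0), θ = 4π/3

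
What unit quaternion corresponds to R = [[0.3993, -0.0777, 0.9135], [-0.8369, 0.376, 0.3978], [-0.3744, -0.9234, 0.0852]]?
0.682 - 0.4843i + 0.4721j - 0.2783k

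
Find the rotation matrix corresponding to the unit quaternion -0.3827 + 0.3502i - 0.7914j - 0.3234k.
[[-0.4618, -0.8018, 0.3792], [-0.3068, 0.5455, 0.7799], [-0.8322, 0.2438, -0.4979]]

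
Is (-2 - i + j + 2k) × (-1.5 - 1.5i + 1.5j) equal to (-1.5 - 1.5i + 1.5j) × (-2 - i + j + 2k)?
No: pq = 1.5i - 7.5j - 3k ≠ 7.5i - 1.5j - 3k = qp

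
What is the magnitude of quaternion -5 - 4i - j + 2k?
√46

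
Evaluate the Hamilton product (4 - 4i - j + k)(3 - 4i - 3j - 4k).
-3 - 21i - 35j - 5k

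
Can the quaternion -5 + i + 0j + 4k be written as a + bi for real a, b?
No. The quaternion -5 + i + 4k has j-coefficient y = 0 and k-coefficient z = 4, not both zero, so it does not lie in the complex subalgebra spanned by 1 and i.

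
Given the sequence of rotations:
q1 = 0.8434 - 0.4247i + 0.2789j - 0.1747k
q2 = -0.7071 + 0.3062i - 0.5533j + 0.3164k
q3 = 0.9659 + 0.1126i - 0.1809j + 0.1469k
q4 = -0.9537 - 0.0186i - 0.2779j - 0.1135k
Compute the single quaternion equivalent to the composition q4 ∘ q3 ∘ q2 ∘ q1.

q2 · q1 = -0.2567 + 0.567i - 0.7447j + 0.2408k
q3 · q2 · q1 = -0.4819 + 0.5846i - 0.6167j + 0.2136k
q4 · q3 · q2 · q1 = 0.3233 - 0.6779i + 0.6597j + 0.0249k
0.3233 - 0.6779i + 0.6597j + 0.0249k


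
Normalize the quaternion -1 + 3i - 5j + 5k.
-0.1291 + 0.3873i - 0.6455j + 0.6455k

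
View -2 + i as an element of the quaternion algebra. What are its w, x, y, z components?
-2 + i + 0j + 0k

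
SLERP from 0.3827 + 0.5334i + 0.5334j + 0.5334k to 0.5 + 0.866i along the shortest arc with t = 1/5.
0.4335 + 0.6424i + 0.4469j + 0.4469k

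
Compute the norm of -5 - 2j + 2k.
√33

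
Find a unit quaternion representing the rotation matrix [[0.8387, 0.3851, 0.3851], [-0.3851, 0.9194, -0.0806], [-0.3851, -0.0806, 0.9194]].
0.9588 + 0.2008j - 0.2008k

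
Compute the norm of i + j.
√2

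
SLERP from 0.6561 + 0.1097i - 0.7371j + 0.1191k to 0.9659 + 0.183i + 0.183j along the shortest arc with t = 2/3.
0.9708 + 0.1782i - 0.1538j + 0.0467k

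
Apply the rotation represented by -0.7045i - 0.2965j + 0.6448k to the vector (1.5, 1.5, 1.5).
(-0.747, -1.183, -2.189)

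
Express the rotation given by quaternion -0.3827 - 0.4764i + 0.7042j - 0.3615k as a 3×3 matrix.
[[-0.2532, -0.9477, -0.1946], [-0.3943, 0.2847, -0.8738], [0.8834, -0.1445, -0.4457]]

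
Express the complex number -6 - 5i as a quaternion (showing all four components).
-6 - 5i + 0j + 0k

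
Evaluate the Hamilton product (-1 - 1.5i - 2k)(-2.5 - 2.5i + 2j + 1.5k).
1.75 + 10.25i + 5.25j + 0.5k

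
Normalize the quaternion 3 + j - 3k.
0.6882 + 0.2294j - 0.6882k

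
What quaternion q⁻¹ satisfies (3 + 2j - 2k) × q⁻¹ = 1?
0.1765 - 0.1176j + 0.1176k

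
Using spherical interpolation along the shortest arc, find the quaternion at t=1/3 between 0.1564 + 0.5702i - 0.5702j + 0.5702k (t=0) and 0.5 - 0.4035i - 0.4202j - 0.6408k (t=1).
-0.0935 + 0.6247i - 0.2674j + 0.7276k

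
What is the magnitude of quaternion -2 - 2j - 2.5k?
3.775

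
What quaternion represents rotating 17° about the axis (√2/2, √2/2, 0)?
0.989 + 0.1045i + 0.1045j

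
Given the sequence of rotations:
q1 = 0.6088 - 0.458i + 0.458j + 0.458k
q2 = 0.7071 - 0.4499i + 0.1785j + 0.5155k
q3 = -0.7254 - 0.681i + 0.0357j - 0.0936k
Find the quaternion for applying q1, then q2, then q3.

q2 · q1 = -0.0934 - 0.7521i + 0.4025j + 0.5134k
q3 · q2 · q1 = -0.4107 + 0.6652i + 0.1247j - 0.6109k
-0.4107 + 0.6652i + 0.1247j - 0.6109k


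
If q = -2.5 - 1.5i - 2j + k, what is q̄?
-2.5 + 1.5i + 2j - k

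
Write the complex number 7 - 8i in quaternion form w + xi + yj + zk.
7 - 8i + 0j + 0k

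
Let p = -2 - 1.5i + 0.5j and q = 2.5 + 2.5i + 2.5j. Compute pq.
-2.5 - 8.75i - 3.75j - 5k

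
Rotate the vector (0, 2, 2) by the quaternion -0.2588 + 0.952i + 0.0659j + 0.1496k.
(0.907, -0.69, -2.589)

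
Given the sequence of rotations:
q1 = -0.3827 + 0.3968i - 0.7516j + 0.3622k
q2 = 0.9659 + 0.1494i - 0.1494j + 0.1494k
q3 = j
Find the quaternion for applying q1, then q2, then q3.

q2 · q1 = -0.5953 + 0.3843i - 0.6636j + 0.2397k
q3 · q2 · q1 = 0.6636 + 0.2397i - 0.5953j - 0.3843k
0.6636 + 0.2397i - 0.5953j - 0.3843k


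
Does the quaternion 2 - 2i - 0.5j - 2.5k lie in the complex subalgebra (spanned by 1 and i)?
No. The quaternion 2 - 2i - 0.5j - 2.5k has j-coefficient y = -0.5 and k-coefficient z = -2.5, not both zero, so it does not lie in the complex subalgebra spanned by 1 and i.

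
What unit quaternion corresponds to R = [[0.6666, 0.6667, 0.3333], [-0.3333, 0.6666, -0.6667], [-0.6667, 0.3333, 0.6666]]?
0.866 + 0.2887i + 0.2887j - 0.2887k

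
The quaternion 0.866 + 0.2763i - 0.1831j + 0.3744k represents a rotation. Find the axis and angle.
axis = (0.5526, -0.3662, 0.7487), θ = π/3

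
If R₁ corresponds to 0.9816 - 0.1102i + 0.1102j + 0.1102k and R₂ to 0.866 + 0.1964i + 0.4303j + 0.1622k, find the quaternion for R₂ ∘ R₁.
0.8064 + 0.1269i + 0.4783j + 0.3237k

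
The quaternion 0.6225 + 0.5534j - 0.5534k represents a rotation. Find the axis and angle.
axis = (0, √2/2, -√2/2), θ = 103°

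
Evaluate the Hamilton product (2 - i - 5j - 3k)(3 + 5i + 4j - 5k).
16 + 44i - 27j + 2k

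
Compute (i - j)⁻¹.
-0.5i + 0.5j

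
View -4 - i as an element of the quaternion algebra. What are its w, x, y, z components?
-4 - i + 0j + 0k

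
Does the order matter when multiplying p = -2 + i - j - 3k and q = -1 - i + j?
Yes: pq = 4 + 4i + 2j + 3k ≠ 4 - 2i - 4j + 3k = qp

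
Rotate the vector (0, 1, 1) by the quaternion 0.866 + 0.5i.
(0, -0.366, 1.366)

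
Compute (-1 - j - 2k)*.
-1 + j + 2k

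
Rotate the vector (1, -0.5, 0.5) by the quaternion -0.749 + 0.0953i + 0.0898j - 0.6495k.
(0.489, 0.934, 0.623)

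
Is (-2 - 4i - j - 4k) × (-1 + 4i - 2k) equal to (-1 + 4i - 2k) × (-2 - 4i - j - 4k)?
No: pq = 10 - 2i - 23j + 12k ≠ 10 - 6i + 25j + 4k = qp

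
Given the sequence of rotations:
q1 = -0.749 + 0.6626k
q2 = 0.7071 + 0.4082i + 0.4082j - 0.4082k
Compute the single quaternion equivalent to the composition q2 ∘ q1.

q2 · q1 = -0.2591 - 0.0353i - 0.5762j + 0.7743k
-0.2591 - 0.0353i - 0.5762j + 0.7743k


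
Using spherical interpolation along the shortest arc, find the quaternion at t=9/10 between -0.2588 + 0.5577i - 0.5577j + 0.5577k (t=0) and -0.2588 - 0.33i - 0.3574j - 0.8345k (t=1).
0.2115 + 0.3826i + 0.2666j + 0.859k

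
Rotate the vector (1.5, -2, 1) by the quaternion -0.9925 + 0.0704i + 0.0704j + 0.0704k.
(1.041, -2.005, 1.464)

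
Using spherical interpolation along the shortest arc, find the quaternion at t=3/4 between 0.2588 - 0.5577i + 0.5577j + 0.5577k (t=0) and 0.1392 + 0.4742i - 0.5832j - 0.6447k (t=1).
-0.0392 - 0.5036i + 0.5864j + 0.6332k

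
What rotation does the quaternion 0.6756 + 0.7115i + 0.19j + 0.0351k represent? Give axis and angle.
axis = (0.965, 0.2577, 0.0476), θ = 95°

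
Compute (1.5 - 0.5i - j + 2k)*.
1.5 + 0.5i + j - 2k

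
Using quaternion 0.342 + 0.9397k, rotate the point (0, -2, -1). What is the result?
(1.286, 1.532, -1)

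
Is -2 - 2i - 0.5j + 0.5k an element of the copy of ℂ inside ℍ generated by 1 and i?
No. The quaternion -2 - 2i - 0.5j + 0.5k has j-coefficient y = -0.5 and k-coefficient z = 0.5, not both zero, so it does not lie in the complex subalgebra spanned by 1 and i.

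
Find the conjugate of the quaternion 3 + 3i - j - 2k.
3 - 3i + j + 2k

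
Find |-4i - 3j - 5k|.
√50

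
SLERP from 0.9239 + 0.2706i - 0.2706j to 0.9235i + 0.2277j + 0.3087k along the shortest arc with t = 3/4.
0.3185 + 0.9023i + 0.1062j + 0.2704k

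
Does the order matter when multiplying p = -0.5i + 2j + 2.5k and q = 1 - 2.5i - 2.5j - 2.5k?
Yes: pq = 10 + 0.75i - 5.5j + 8.75k ≠ 10 - 1.75i + 9.5j - 3.75k = qp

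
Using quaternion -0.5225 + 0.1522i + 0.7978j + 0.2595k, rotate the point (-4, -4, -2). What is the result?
(1.084, -4.309, -4.032)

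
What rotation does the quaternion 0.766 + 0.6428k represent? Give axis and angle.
axis = (0, 0, 1), θ = 80°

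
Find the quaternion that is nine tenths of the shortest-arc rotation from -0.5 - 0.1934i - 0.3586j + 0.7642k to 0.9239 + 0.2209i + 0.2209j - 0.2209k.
-0.9002 - 0.2233i - 0.2413j + 0.2855k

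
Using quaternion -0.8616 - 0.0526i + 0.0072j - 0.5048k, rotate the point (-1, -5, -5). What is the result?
(3.659, -2.804, -5.454)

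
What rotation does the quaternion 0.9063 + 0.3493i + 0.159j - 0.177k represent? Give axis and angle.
axis = (0.8265, 0.3762, -0.4188), θ = 50°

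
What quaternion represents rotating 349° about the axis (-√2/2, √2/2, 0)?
-0.9954 - 0.0678i + 0.0678j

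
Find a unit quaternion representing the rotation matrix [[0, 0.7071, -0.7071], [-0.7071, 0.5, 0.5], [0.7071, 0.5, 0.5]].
0.7071 - 0.5j - 0.5k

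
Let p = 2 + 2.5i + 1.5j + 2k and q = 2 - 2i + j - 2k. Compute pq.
11.5 - 4i + 6j + 5.5k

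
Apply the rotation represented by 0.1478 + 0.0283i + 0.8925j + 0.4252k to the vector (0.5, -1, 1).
(-0.114, 0.202, -1.482)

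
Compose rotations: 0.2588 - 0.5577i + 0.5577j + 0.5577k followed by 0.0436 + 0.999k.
-0.5459 - 0.5815i - 0.5328j + 0.2829k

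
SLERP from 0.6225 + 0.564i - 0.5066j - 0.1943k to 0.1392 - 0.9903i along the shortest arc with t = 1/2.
0.2817 + 0.9059i - 0.2953j - 0.1132k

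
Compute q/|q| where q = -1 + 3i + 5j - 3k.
-0.1508 + 0.4523i + 0.7538j - 0.4523k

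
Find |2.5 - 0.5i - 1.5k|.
2.958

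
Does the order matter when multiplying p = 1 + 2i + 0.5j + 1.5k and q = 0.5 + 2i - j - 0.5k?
Yes: pq = -2.25 + 4.25i + 3.25j - 2.75k ≠ -2.25 + 1.75i - 4.75j + 3.25k = qp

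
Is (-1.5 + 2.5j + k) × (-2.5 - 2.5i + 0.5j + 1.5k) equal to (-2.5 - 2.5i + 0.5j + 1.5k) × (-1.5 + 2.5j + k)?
No: pq = 1 + 7i - 9.5j + 1.5k ≠ 1 + 0.5i - 4.5j - 11k = qp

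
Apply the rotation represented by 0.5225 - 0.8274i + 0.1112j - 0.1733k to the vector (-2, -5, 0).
(-1.816, 2.876, 4.175)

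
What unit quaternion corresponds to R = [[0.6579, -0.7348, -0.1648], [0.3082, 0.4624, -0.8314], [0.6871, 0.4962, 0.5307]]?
0.8141 + 0.4077i - 0.2616j + 0.3203k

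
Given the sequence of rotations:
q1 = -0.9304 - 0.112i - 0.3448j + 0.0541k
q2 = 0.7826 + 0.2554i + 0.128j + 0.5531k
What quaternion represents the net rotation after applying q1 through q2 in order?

q2 · q1 = -0.6853 - 0.1276i - 0.4647j - 0.546k
-0.6853 - 0.1276i - 0.4647j - 0.546k
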